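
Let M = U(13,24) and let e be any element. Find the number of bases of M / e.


Contracting e from U(13,24) gives U(12,23).
Bases of U(12,23) = C(23,12) = 23! / (12! * 11!) = 1352078.

1352078


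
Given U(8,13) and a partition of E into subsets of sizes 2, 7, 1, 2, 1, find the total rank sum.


r(Ai) = min(|Ai|, 8) for each part.
Sum = min(2,8) + min(7,8) + min(1,8) + min(2,8) + min(1,8)
    = 2 + 7 + 1 + 2 + 1
    = 13.

13


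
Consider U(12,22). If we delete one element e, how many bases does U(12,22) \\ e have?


Deleting e from U(12,22) gives U(12,21) since n > r.
Bases of U(12,21) = C(21,12) = 293930.

293930


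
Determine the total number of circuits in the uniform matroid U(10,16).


In U(10,16), circuits are the (11)-element subsets.
Any set of 11 elements is dependent, and removing any one element gives
an independent set of size 10, so it is a minimal dependent set.
Number of circuits = (16 choose 11) = 4368.

4368


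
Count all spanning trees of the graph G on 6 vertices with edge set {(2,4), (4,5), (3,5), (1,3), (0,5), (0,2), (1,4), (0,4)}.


By Kirchhoff's matrix tree theorem, the number of spanning trees equals
the determinant of any cofactor of the Laplacian matrix L.
G has 6 vertices and 8 edges.
Computing the (5 x 5) cofactor determinant gives 29.

29


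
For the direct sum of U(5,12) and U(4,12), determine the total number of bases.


Bases of a direct sum M1 + M2: |B| = |B(M1)| * |B(M2)|.
|B(U(5,12))| = C(12,5) = 792.
|B(U(4,12))| = C(12,4) = 495.
Total bases = 792 * 495 = 392040.

392040


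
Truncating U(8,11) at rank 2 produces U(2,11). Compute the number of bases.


Truncating U(8,11) to rank 2 gives U(2,11).
Bases of U(2,11) are all 2-element subsets of 11 elements.
Number of bases = C(11,2) = 11! / (2! * 9!) = 55.

55


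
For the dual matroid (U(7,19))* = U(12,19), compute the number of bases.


The dual of U(r,n) is U(n-r, n) = U(12,19).
Bases of U(12,19) are all (12)-element subsets.
|B(M*)| = C(19,12) = 50388.

50388


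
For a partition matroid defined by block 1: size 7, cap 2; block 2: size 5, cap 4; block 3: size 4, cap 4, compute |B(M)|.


A basis picks exactly ci elements from block i.
Number of bases = product of C(|Si|, ci).
= C(7,2) * C(5,4) * C(4,4)
= 21 * 5 * 1
= 105.

105


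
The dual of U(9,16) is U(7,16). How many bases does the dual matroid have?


The dual of U(r,n) is U(n-r, n) = U(7,16).
Bases of U(7,16) are all (7)-element subsets.
|B(M*)| = C(16,7) = 11440.

11440


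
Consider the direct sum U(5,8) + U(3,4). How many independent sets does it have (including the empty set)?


For a direct sum, |I(M1+M2)| = |I(M1)| * |I(M2)|.
|I(U(5,8))| = sum C(8,k) for k=0..5 = 219.
|I(U(3,4))| = sum C(4,k) for k=0..3 = 15.
Total = 219 * 15 = 3285.

3285


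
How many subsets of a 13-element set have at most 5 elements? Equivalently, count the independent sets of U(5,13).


Independent sets of U(5,13) are all subsets of size <= 5.
Count = C(13,0) + C(13,1) + C(13,2) + C(13,3) + C(13,4) + C(13,5)
     = 1 + 13 + 78 + 286 + 715 + 1287
     = 2380.

2380


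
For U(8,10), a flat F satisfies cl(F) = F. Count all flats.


Flats of U(8,10): every subset of size < 8 is a flat, plus E itself.
Count = C(10,0) + C(10,1) + C(10,2) + C(10,3) + C(10,4) + C(10,5) + C(10,6) + C(10,7) + 1
     = 1 + 10 + 45 + 120 + 210 + 252 + 210 + 120 + 1
     = 969.

969


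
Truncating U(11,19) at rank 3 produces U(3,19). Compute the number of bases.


Truncating U(11,19) to rank 3 gives U(3,19).
Bases of U(3,19) are all 3-element subsets of 19 elements.
Number of bases = C(19,3) = 19! / (3! * 16!) = 969.

969


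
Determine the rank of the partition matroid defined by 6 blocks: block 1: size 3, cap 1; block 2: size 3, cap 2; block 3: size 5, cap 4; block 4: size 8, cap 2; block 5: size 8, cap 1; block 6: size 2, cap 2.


Rank of a partition matroid = sum of min(|Si|, ci) for each block.
= min(3,1) + min(3,2) + min(5,4) + min(8,2) + min(8,1) + min(2,2)
= 1 + 2 + 4 + 2 + 1 + 2
= 12.

12


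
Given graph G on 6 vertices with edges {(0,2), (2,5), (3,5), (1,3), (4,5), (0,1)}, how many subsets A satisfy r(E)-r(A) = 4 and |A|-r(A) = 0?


R(x,y) = sum over A in 2^E of x^(r(E)-r(A)) * y^(|A|-r(A)).
G has 6 vertices, 6 edges. r(E) = 5.
Enumerate all 2^6 = 64 subsets.
Count subsets with r(E)-r(A)=4 and |A|-r(A)=0: 6.

6


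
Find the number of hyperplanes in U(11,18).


Hyperplanes of U(11,18) are flats of rank 10.
In a uniform matroid, these are exactly the (10)-element subsets.
Count = (18 choose 10) = 43758.

43758


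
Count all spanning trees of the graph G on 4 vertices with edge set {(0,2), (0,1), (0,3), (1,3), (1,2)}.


By Kirchhoff's matrix tree theorem, the number of spanning trees equals
the determinant of any cofactor of the Laplacian matrix L.
G has 4 vertices and 5 edges.
Computing the (3 x 3) cofactor determinant gives 8.

8


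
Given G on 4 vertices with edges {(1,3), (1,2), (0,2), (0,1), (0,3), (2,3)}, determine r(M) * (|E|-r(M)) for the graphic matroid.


r(M) = |V| - c = 4 - 1 = 3.
nullity = |E| - r(M) = 6 - 3 = 3.
Product = 3 * 3 = 9.

9


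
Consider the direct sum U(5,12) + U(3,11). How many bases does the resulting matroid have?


Bases of a direct sum M1 + M2: |B| = |B(M1)| * |B(M2)|.
|B(U(5,12))| = C(12,5) = 792.
|B(U(3,11))| = C(11,3) = 165.
Total bases = 792 * 165 = 130680.

130680


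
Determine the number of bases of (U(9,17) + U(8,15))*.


(M1+M2)* = M1* + M2*.
M1* = U(8,17), bases: C(17,8) = 24310.
M2* = U(7,15), bases: C(15,7) = 6435.
|B(M*)| = 24310 * 6435 = 156434850.

156434850


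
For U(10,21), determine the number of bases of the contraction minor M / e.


Contracting e from U(10,21) gives U(9,20).
Bases of U(9,20) = (20 choose 9) = 167960.

167960


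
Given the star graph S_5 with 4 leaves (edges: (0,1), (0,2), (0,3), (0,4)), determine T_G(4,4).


A star on 5 vertices is a tree with 4 edges.
T(x,y) = x^(4) for any tree.
T(4,4) = 4^4 = 256.

256


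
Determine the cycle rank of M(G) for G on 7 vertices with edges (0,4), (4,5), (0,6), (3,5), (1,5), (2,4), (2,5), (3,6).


Cycle rank (nullity) = |E| - r(M) = |E| - (|V| - c).
|E| = 8, |V| = 7, c = 1.
Nullity = 8 - (7 - 1) = 8 - 6 = 2.

2


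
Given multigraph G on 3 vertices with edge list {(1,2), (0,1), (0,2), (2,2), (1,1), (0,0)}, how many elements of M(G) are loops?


In a graphic matroid, a loop is a self-loop edge (u,u) with rank 0.
Examining all 6 edges for self-loops...
Self-loops found: (2,2), (1,1), (0,0)
Number of loops = 3.

3


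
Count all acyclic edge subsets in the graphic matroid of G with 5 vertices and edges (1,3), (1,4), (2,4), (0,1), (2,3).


An independent set in a graphic matroid is an acyclic edge subset.
G has 5 vertices and 5 edges.
Enumerate all 2^5 = 32 subsets, checking for acyclicity.
Total independent sets = 30.

30


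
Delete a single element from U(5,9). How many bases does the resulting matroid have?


Deleting e from U(5,9) gives U(5,8) since n > r.
Bases of U(5,8) = C(8,5) = 8! / (5! * 3!) = 56.

56


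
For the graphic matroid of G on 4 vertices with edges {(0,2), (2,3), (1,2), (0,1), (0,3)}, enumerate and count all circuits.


A circuit in a graphic matroid = edge set of a simple cycle.
G has 4 vertices and 5 edges.
Enumerating all minimal edge subsets forming cycles...
Total circuits found: 3.

3


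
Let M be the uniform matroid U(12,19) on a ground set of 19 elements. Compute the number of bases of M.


Bases of U(12,19) are all 12-element subsets of the 19-element ground set.
Number of bases = C(19,12).
C(19,12) = 50388.

50388


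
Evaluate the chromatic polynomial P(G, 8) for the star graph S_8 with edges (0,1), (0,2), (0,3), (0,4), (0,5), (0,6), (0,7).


P(tree, k) = k * (k-1)^(7) for any tree on 8 vertices.
P(8) = 8 * 7^7 = 8 * 823543 = 6588344.

6588344


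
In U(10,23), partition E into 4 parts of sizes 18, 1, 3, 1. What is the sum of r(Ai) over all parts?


r(Ai) = min(|Ai|, 10) for each part.
Sum = min(18,10) + min(1,10) + min(3,10) + min(1,10)
    = 10 + 1 + 3 + 1
    = 15.

15


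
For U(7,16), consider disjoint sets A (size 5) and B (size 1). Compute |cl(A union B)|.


|A union B| = 5 + 1 = 6 (disjoint).
In U(7,16), cl(S) = S if |S| < 7, else cl(S) = E.
Since 6 < 7, cl(A union B) = A union B.
|cl(A union B)| = 6.

6


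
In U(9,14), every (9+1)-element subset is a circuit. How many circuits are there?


In U(9,14), circuits are the (10)-element subsets.
Any set of 10 elements is dependent, and removing any one element gives
an independent set of size 9, so it is a minimal dependent set.
Number of circuits = C(14,10) = 14! / (10! * 4!) = 1001.

1001


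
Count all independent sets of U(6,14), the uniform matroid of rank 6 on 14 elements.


Independent sets of U(6,14) are all subsets of size <= 6.
Count = (14 choose 0) + (14 choose 1) + (14 choose 2) + (14 choose 3) + (14 choose 4) + (14 choose 5) + (14 choose 6)
     = 1 + 14 + 91 + 364 + 1001 + 2002 + 3003
     = 6476.

6476


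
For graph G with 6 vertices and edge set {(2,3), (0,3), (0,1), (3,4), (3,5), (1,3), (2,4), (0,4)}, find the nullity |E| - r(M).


Cycle rank (nullity) = |E| - r(M) = |E| - (|V| - c).
|E| = 8, |V| = 6, c = 1.
Nullity = 8 - (6 - 1) = 8 - 5 = 3.

3


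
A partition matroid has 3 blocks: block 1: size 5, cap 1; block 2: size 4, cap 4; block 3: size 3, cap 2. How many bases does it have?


A basis picks exactly ci elements from block i.
Number of bases = product of C(|Si|, ci).
= C(5,1) * C(4,4) * C(3,2)
= 5 * 1 * 3
= 15.

15


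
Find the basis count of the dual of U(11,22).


The dual of U(r,n) is U(n-r, n) = U(11,22).
Bases of U(11,22) are all (11)-element subsets.
|B(M*)| = C(22,11) = 705432.

705432


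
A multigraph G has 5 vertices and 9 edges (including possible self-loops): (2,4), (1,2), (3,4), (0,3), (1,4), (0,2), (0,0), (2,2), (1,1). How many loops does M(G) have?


In a graphic matroid, a loop is a self-loop edge (u,u) with rank 0.
Examining all 9 edges for self-loops...
Self-loops found: (0,0), (2,2), (1,1)
Number of loops = 3.

3


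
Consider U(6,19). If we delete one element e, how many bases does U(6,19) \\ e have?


Deleting e from U(6,19) gives U(6,18) since n > r.
Bases of U(6,18) = C(18,6) = 18! / (6! * 12!) = 18564.

18564


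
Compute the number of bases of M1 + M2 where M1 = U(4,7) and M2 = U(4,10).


Bases of a direct sum M1 + M2: |B| = |B(M1)| * |B(M2)|.
|B(U(4,7))| = C(7,4) = 35.
|B(U(4,10))| = C(10,4) = 210.
Total bases = 35 * 210 = 7350.

7350


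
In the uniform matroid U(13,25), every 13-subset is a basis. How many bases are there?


Bases of U(13,25) are all 13-element subsets of the 25-element ground set.
Number of bases = C(25,13).
(25 choose 13) = 5200300.

5200300


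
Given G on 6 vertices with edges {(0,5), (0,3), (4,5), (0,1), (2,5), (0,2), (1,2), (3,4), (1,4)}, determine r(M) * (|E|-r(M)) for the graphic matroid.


r(M) = |V| - c = 6 - 1 = 5.
nullity = |E| - r(M) = 9 - 5 = 4.
Product = 5 * 4 = 20.

20


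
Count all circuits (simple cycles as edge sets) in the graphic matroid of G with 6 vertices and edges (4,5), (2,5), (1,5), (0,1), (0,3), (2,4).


A circuit in a graphic matroid = edge set of a simple cycle.
G has 6 vertices and 6 edges.
Enumerating all minimal edge subsets forming cycles...
Total circuits found: 1.

1


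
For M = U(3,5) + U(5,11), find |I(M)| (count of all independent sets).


For a direct sum, |I(M1+M2)| = |I(M1)| * |I(M2)|.
|I(U(3,5))| = sum C(5,k) for k=0..3 = 26.
|I(U(5,11))| = sum C(11,k) for k=0..5 = 1024.
Total = 26 * 1024 = 26624.

26624


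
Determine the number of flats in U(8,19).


Flats of U(8,19): every subset of size < 8 is a flat, plus E itself.
Count = (19 choose 0) + (19 choose 1) + (19 choose 2) + (19 choose 3) + (19 choose 4) + (19 choose 5) + (19 choose 6) + (19 choose 7) + 1
     = 1 + 19 + 171 + 969 + 3876 + 11628 + 27132 + 50388 + 1
     = 94185.

94185


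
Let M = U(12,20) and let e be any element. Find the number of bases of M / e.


Contracting e from U(12,20) gives U(11,19).
Bases of U(11,19) = (19 choose 11) = 75582.

75582


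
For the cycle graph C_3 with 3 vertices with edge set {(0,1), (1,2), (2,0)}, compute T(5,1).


T(C_3; x,y) = x + x^2 + ... + x^(2) + y.
T(5,1) = 5^1 + 5^2 + 1
= 5 + 25 + 1
= 31.

31


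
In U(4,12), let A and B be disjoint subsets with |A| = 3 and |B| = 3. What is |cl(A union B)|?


|A union B| = 3 + 3 = 6 (disjoint).
In U(4,12), cl(S) = S if |S| < 4, else cl(S) = E.
Since 6 >= 4, cl(A union B) = E.
|cl(A union B)| = 12.

12


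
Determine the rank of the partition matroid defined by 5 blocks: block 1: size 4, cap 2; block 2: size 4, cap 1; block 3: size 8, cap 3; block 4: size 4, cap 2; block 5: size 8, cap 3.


Rank of a partition matroid = sum of min(|Si|, ci) for each block.
= min(4,2) + min(4,1) + min(8,3) + min(4,2) + min(8,3)
= 2 + 1 + 3 + 2 + 3
= 11.

11


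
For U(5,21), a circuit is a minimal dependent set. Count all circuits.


In U(5,21), circuits are the (6)-element subsets.
Any set of 6 elements is dependent, and removing any one element gives
an independent set of size 5, so it is a minimal dependent set.
Number of circuits = C(21,6) = 54264.

54264


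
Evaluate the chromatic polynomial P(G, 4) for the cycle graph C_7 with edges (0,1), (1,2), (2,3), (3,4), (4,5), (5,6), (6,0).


P(C_7, k) = (k-1)^7 + (-1)^7*(k-1).
P(4) = (3)^7 - 3
= 2187 - 3 = 2184.

2184


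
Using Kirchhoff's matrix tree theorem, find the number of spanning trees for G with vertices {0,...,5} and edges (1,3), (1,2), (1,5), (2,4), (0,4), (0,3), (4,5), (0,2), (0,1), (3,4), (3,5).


By Kirchhoff's matrix tree theorem, the number of spanning trees equals
the determinant of any cofactor of the Laplacian matrix L.
G has 6 vertices and 11 edges.
Computing the (5 x 5) cofactor determinant gives 224.

224


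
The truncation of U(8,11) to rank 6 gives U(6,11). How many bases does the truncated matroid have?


Truncating U(8,11) to rank 6 gives U(6,11).
Bases of U(6,11) are all 6-element subsets of 11 elements.
Number of bases = C(11,6) = 11! / (6! * 5!) = 462.

462


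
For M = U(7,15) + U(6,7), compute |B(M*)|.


(M1+M2)* = M1* + M2*.
M1* = U(8,15), bases: C(15,8) = 6435.
M2* = U(1,7), bases: C(7,1) = 7.
|B(M*)| = 6435 * 7 = 45045.

45045


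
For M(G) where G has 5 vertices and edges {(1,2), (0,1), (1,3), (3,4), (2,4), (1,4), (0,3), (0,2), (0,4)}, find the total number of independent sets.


An independent set in a graphic matroid is an acyclic edge subset.
G has 5 vertices and 9 edges.
Enumerate all 2^9 = 512 subsets, checking for acyclicity.
Total independent sets = 198.

198


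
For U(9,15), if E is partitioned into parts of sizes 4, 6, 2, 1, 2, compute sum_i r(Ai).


r(Ai) = min(|Ai|, 9) for each part.
Sum = min(4,9) + min(6,9) + min(2,9) + min(1,9) + min(2,9)
    = 4 + 6 + 2 + 1 + 2
    = 15.

15


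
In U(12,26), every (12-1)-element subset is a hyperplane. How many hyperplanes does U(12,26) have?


Hyperplanes of U(12,26) are flats of rank 11.
In a uniform matroid, these are exactly the (11)-element subsets.
Count = C(26,11) = 26! / (11! * 15!) = 7726160.

7726160


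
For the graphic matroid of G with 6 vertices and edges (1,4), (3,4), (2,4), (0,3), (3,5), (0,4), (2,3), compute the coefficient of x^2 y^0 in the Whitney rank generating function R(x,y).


R(x,y) = sum over A in 2^E of x^(r(E)-r(A)) * y^(|A|-r(A)).
G has 6 vertices, 7 edges. r(E) = 5.
Enumerate all 2^7 = 128 subsets.
Count subsets with r(E)-r(A)=2 and |A|-r(A)=0: 33.

33


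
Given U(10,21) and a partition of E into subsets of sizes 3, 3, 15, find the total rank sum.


r(Ai) = min(|Ai|, 10) for each part.
Sum = min(3,10) + min(3,10) + min(15,10)
    = 3 + 3 + 10
    = 16.

16


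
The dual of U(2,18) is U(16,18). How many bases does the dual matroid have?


The dual of U(r,n) is U(n-r, n) = U(16,18).
Bases of U(16,18) are all (16)-element subsets.
|B(M*)| = (18 choose 16) = 153.

153


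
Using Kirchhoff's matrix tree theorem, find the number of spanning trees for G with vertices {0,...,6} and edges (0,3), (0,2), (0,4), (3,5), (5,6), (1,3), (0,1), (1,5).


By Kirchhoff's matrix tree theorem, the number of spanning trees equals
the determinant of any cofactor of the Laplacian matrix L.
G has 7 vertices and 8 edges.
Computing the (6 x 6) cofactor determinant gives 8.

8


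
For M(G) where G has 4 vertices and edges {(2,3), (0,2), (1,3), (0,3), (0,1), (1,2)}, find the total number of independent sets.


An independent set in a graphic matroid is an acyclic edge subset.
G has 4 vertices and 6 edges.
Enumerate all 2^6 = 64 subsets, checking for acyclicity.
Total independent sets = 38.

38


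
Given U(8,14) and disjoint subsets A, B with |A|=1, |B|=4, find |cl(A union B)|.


|A union B| = 1 + 4 = 5 (disjoint).
In U(8,14), cl(S) = S if |S| < 8, else cl(S) = E.
Since 5 < 8, cl(A union B) = A union B.
|cl(A union B)| = 5.

5


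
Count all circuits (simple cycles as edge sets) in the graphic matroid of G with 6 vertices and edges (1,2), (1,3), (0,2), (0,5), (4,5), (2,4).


A circuit in a graphic matroid = edge set of a simple cycle.
G has 6 vertices and 6 edges.
Enumerating all minimal edge subsets forming cycles...
Total circuits found: 1.

1


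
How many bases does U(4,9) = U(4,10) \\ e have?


Deleting e from U(4,10) gives U(4,9) since n > r.
Bases of U(4,9) = C(9,4) = (9 * 8 * 7 * 6) / (1 * 2 * 3 * 4) = 126.

126


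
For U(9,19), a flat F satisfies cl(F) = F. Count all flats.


Flats of U(9,19): every subset of size < 9 is a flat, plus E itself.
Count = C(19,0) + C(19,1) + C(19,2) + C(19,3) + C(19,4) + C(19,5) + C(19,6) + C(19,7) + C(19,8) + 1
     = 1 + 19 + 171 + 969 + 3876 + 11628 + 27132 + 50388 + 75582 + 1
     = 169767.

169767


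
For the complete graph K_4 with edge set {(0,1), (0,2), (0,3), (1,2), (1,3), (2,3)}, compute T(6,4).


T(K_4; x,y) = x^3 + 3x^2 + 4xy + 2x + y^3 + 3y^2 + 2y.
Substituting x=6, y=4:
= 216 + 108 + 96 + 12 + 64 + 48 + 8
= 552.

552


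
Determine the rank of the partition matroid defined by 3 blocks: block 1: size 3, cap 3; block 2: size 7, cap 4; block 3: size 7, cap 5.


Rank of a partition matroid = sum of min(|Si|, ci) for each block.
= min(3,3) + min(7,4) + min(7,5)
= 3 + 4 + 5
= 12.

12


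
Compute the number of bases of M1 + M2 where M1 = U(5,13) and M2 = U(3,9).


Bases of a direct sum M1 + M2: |B| = |B(M1)| * |B(M2)|.
|B(U(5,13))| = C(13,5) = 1287.
|B(U(3,9))| = C(9,3) = 84.
Total bases = 1287 * 84 = 108108.

108108


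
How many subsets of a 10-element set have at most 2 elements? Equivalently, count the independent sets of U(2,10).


Independent sets of U(2,10) are all subsets of size <= 2.
Count = (10 choose 0) + (10 choose 1) + (10 choose 2)
     = 1 + 10 + 45
     = 56.

56


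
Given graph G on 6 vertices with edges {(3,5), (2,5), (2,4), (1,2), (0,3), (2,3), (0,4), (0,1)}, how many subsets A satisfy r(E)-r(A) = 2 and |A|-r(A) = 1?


R(x,y) = sum over A in 2^E of x^(r(E)-r(A)) * y^(|A|-r(A)).
G has 6 vertices, 8 edges. r(E) = 5.
Enumerate all 2^8 = 256 subsets.
Count subsets with r(E)-r(A)=2 and |A|-r(A)=1: 8.

8


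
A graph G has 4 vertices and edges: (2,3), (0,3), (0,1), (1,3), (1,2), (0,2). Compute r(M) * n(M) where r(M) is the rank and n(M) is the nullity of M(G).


r(M) = |V| - c = 4 - 1 = 3.
nullity = |E| - r(M) = 6 - 3 = 3.
Product = 3 * 3 = 9.

9


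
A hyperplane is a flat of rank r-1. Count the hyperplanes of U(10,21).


Hyperplanes of U(10,21) are flats of rank 9.
In a uniform matroid, these are exactly the (9)-element subsets.
Count = C(21,9) = 293930.

293930


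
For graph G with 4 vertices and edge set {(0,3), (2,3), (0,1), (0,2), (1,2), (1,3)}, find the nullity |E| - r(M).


Cycle rank (nullity) = |E| - r(M) = |E| - (|V| - c).
|E| = 6, |V| = 4, c = 1.
Nullity = 6 - (4 - 1) = 6 - 3 = 3.

3


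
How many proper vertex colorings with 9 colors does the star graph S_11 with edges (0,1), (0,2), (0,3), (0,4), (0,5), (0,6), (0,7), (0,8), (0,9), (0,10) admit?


P(tree, k) = k * (k-1)^(10) for any tree on 11 vertices.
P(9) = 9 * 8^10 = 9 * 1073741824 = 9663676416.

9663676416


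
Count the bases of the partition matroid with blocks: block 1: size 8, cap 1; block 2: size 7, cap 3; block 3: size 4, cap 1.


A basis picks exactly ci elements from block i.
Number of bases = product of C(|Si|, ci).
= C(8,1) * C(7,3) * C(4,1)
= 8 * 35 * 4
= 1120.

1120


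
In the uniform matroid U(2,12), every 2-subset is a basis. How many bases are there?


Bases of U(2,12) are all 2-element subsets of the 12-element ground set.
Number of bases = C(12,2).
(12 choose 2) = 66.

66


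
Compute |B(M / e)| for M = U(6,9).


Contracting e from U(6,9) gives U(5,8).
Bases of U(5,8) = C(8,5) = 8! / (5! * 3!) = 56.

56


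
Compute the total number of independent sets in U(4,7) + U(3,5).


For a direct sum, |I(M1+M2)| = |I(M1)| * |I(M2)|.
|I(U(4,7))| = sum C(7,k) for k=0..4 = 99.
|I(U(3,5))| = sum C(5,k) for k=0..3 = 26.
Total = 99 * 26 = 2574.

2574


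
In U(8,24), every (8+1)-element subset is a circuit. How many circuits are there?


In U(8,24), circuits are the (9)-element subsets.
Any set of 9 elements is dependent, and removing any one element gives
an independent set of size 8, so it is a minimal dependent set.
Number of circuits = C(24,9) = 24! / (9! * 15!) = 1307504.

1307504


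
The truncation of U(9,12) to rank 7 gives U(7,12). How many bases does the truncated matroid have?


Truncating U(9,12) to rank 7 gives U(7,12).
Bases of U(7,12) are all 7-element subsets of 12 elements.
Number of bases = C(12,7) = 792.

792


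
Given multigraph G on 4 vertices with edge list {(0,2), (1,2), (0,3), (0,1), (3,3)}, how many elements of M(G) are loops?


In a graphic matroid, a loop is a self-loop edge (u,u) with rank 0.
Examining all 5 edges for self-loops...
Self-loops found: (3,3)
Number of loops = 1.

1


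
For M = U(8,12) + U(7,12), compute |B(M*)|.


(M1+M2)* = M1* + M2*.
M1* = U(4,12), bases: C(12,4) = 495.
M2* = U(5,12), bases: C(12,5) = 792.
|B(M*)| = 495 * 792 = 392040.

392040


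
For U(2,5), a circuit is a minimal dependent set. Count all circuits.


In U(2,5), circuits are the (3)-element subsets.
Any set of 3 elements is dependent, and removing any one element gives
an independent set of size 2, so it is a minimal dependent set.
Number of circuits = (5 choose 3) = 10.

10


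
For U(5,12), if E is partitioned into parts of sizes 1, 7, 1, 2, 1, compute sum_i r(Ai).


r(Ai) = min(|Ai|, 5) for each part.
Sum = min(1,5) + min(7,5) + min(1,5) + min(2,5) + min(1,5)
    = 1 + 5 + 1 + 2 + 1
    = 10.

10


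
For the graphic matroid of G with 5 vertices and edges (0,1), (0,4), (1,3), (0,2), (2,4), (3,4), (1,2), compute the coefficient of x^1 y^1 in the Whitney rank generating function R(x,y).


R(x,y) = sum over A in 2^E of x^(r(E)-r(A)) * y^(|A|-r(A)).
G has 5 vertices, 7 edges. r(E) = 4.
Enumerate all 2^7 = 128 subsets.
Count subsets with r(E)-r(A)=1 and |A|-r(A)=1: 11.

11


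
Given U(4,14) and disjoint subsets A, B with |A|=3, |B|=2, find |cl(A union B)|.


|A union B| = 3 + 2 = 5 (disjoint).
In U(4,14), cl(S) = S if |S| < 4, else cl(S) = E.
Since 5 >= 4, cl(A union B) = E.
|cl(A union B)| = 14.

14


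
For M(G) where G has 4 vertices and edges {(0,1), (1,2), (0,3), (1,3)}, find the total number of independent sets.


An independent set in a graphic matroid is an acyclic edge subset.
G has 4 vertices and 4 edges.
Enumerate all 2^4 = 16 subsets, checking for acyclicity.
Total independent sets = 14.

14


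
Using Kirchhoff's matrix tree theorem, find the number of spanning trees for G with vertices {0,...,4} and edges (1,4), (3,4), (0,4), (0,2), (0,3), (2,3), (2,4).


By Kirchhoff's matrix tree theorem, the number of spanning trees equals
the determinant of any cofactor of the Laplacian matrix L.
G has 5 vertices and 7 edges.
Computing the (4 x 4) cofactor determinant gives 16.

16


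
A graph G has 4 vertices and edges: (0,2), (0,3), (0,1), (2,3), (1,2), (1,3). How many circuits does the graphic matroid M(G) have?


A circuit in a graphic matroid = edge set of a simple cycle.
G has 4 vertices and 6 edges.
Enumerating all minimal edge subsets forming cycles...
Total circuits found: 7.

7


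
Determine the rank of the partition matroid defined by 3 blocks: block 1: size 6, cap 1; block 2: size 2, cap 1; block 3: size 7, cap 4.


Rank of a partition matroid = sum of min(|Si|, ci) for each block.
= min(6,1) + min(2,1) + min(7,4)
= 1 + 1 + 4
= 6.

6


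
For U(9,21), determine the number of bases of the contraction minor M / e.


Contracting e from U(9,21) gives U(8,20).
Bases of U(8,20) = C(20,8) = 125970.

125970


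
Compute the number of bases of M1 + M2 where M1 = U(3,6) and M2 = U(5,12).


Bases of a direct sum M1 + M2: |B| = |B(M1)| * |B(M2)|.
|B(U(3,6))| = C(6,3) = 20.
|B(U(5,12))| = C(12,5) = 792.
Total bases = 20 * 792 = 15840.

15840


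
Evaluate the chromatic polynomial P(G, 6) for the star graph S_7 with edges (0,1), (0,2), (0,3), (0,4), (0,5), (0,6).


P(tree, k) = k * (k-1)^(6) for any tree on 7 vertices.
P(6) = 6 * 5^6 = 6 * 15625 = 93750.

93750


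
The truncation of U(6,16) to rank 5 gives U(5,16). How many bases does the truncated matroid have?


Truncating U(6,16) to rank 5 gives U(5,16).
Bases of U(5,16) are all 5-element subsets of 16 elements.
Number of bases = (16 choose 5) = 4368.

4368


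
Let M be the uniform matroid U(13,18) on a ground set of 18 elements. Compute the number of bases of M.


Bases of U(13,18) are all 13-element subsets of the 18-element ground set.
Number of bases = C(18,13).
C(18,13) = 8568.

8568


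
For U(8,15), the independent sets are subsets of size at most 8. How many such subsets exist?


Independent sets of U(8,15) are all subsets of size <= 8.
Count = C(15,0) + C(15,1) + C(15,2) + C(15,3) + C(15,4) + C(15,5) + C(15,6) + C(15,7) + C(15,8)
     = 1 + 15 + 105 + 455 + 1365 + 3003 + 5005 + 6435 + 6435
     = 22819.

22819


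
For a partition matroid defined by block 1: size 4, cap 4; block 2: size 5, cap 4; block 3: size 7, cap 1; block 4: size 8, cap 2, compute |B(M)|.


A basis picks exactly ci elements from block i.
Number of bases = product of C(|Si|, ci).
= C(4,4) * C(5,4) * C(7,1) * C(8,2)
= 1 * 5 * 7 * 28
= 980.

980


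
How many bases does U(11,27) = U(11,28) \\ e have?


Deleting e from U(11,28) gives U(11,27) since n > r.
Bases of U(11,27) = (27 choose 11) = 13037895.

13037895


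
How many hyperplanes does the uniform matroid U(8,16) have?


Hyperplanes of U(8,16) are flats of rank 7.
In a uniform matroid, these are exactly the (7)-element subsets.
Count = C(16,7) = 11440.

11440


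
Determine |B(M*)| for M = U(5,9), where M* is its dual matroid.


The dual of U(r,n) is U(n-r, n) = U(4,9).
Bases of U(4,9) are all (4)-element subsets.
|B(M*)| = C(9,4) = 9! / (4! * 5!) = 126.

126


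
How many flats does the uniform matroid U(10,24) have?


Flats of U(10,24): every subset of size < 10 is a flat, plus E itself.
Count = (24 choose 0) + (24 choose 1) + (24 choose 2) + (24 choose 3) + (24 choose 4) + (24 choose 5) + (24 choose 6) + (24 choose 7) + (24 choose 8) + (24 choose 9) + 1
     = 1 + 24 + 276 + 2024 + 10626 + 42504 + 134596 + 346104 + 735471 + 1307504 + 1
     = 2579131.

2579131


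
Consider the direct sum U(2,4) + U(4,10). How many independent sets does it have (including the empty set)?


For a direct sum, |I(M1+M2)| = |I(M1)| * |I(M2)|.
|I(U(2,4))| = sum C(4,k) for k=0..2 = 11.
|I(U(4,10))| = sum C(10,k) for k=0..4 = 386.
Total = 11 * 386 = 4246.

4246


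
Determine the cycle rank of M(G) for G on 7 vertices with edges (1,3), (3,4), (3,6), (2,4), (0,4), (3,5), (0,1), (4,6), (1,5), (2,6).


Cycle rank (nullity) = |E| - r(M) = |E| - (|V| - c).
|E| = 10, |V| = 7, c = 1.
Nullity = 10 - (7 - 1) = 10 - 6 = 4.

4


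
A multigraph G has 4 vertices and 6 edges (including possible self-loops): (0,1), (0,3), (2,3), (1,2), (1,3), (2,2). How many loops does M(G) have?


In a graphic matroid, a loop is a self-loop edge (u,u) with rank 0.
Examining all 6 edges for self-loops...
Self-loops found: (2,2)
Number of loops = 1.

1


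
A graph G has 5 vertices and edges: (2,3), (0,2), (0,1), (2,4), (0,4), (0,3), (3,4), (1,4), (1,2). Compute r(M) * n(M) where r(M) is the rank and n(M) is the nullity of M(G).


r(M) = |V| - c = 5 - 1 = 4.
nullity = |E| - r(M) = 9 - 4 = 5.
Product = 4 * 5 = 20.

20


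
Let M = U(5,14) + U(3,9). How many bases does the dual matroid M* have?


(M1+M2)* = M1* + M2*.
M1* = U(9,14), bases: C(14,9) = 2002.
M2* = U(6,9), bases: C(9,6) = 84.
|B(M*)| = 2002 * 84 = 168168.

168168


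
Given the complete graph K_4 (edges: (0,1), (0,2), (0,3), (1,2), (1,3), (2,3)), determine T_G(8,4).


T(K_4; x,y) = x^3 + 3x^2 + 4xy + 2x + y^3 + 3y^2 + 2y.
Substituting x=8, y=4:
= 512 + 192 + 128 + 16 + 64 + 48 + 8
= 968.

968


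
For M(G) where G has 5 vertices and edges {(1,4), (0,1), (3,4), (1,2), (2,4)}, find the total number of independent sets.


An independent set in a graphic matroid is an acyclic edge subset.
G has 5 vertices and 5 edges.
Enumerate all 2^5 = 32 subsets, checking for acyclicity.
Total independent sets = 28.

28


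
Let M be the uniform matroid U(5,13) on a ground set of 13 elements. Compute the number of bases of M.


Bases of U(5,13) are all 5-element subsets of the 13-element ground set.
Number of bases = C(13,5).
(13 choose 5) = 1287.

1287


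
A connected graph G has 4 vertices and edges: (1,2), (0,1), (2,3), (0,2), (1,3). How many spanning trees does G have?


By Kirchhoff's matrix tree theorem, the number of spanning trees equals
the determinant of any cofactor of the Laplacian matrix L.
G has 4 vertices and 5 edges.
Computing the (3 x 3) cofactor determinant gives 8.

8


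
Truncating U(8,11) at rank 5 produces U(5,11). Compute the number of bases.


Truncating U(8,11) to rank 5 gives U(5,11).
Bases of U(5,11) are all 5-element subsets of 11 elements.
Number of bases = C(11,5) = 11! / (5! * 6!) = 462.

462


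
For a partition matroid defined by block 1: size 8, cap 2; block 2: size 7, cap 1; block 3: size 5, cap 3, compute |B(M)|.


A basis picks exactly ci elements from block i.
Number of bases = product of C(|Si|, ci).
= C(8,2) * C(7,1) * C(5,3)
= 28 * 7 * 10
= 1960.

1960


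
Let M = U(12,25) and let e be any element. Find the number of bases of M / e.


Contracting e from U(12,25) gives U(11,24).
Bases of U(11,24) = C(24,11) = 24! / (11! * 13!) = 2496144.

2496144


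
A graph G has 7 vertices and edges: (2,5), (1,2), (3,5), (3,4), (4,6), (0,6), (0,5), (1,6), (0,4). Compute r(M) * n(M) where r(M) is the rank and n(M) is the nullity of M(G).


r(M) = |V| - c = 7 - 1 = 6.
nullity = |E| - r(M) = 9 - 6 = 3.
Product = 6 * 3 = 18.

18


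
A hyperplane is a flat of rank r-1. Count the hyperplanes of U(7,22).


Hyperplanes of U(7,22) are flats of rank 6.
In a uniform matroid, these are exactly the (6)-element subsets.
Count = (22 choose 6) = 74613.

74613


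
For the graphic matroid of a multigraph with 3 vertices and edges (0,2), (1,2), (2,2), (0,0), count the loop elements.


In a graphic matroid, a loop is a self-loop edge (u,u) with rank 0.
Examining all 4 edges for self-loops...
Self-loops found: (2,2), (0,0)
Number of loops = 2.

2


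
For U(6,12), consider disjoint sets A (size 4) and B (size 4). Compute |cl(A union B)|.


|A union B| = 4 + 4 = 8 (disjoint).
In U(6,12), cl(S) = S if |S| < 6, else cl(S) = E.
Since 8 >= 6, cl(A union B) = E.
|cl(A union B)| = 12.

12


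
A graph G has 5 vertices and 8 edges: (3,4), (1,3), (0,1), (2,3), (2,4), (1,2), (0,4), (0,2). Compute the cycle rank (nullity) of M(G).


Cycle rank (nullity) = |E| - r(M) = |E| - (|V| - c).
|E| = 8, |V| = 5, c = 1.
Nullity = 8 - (5 - 1) = 8 - 4 = 4.

4


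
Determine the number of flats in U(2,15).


Flats of U(2,15): every subset of size < 2 is a flat, plus E itself.
Count = (15 choose 0) + (15 choose 1) + 1
     = 1 + 15 + 1
     = 17.

17


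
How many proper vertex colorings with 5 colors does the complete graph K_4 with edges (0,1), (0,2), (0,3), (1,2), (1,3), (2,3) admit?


P(K_4, k) = k(k-1)(k-2)...(k-3).
P(5) = (5) * (4) * (3) * (2) = 120.

120


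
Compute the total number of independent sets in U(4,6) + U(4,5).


For a direct sum, |I(M1+M2)| = |I(M1)| * |I(M2)|.
|I(U(4,6))| = sum C(6,k) for k=0..4 = 57.
|I(U(4,5))| = sum C(5,k) for k=0..4 = 31.
Total = 57 * 31 = 1767.

1767


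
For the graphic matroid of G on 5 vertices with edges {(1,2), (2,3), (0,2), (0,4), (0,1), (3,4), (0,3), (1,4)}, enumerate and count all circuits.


A circuit in a graphic matroid = edge set of a simple cycle.
G has 5 vertices and 8 edges.
Enumerating all minimal edge subsets forming cycles...
Total circuits found: 13.

13


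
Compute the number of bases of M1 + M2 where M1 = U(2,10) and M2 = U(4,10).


Bases of a direct sum M1 + M2: |B| = |B(M1)| * |B(M2)|.
|B(U(2,10))| = C(10,2) = 45.
|B(U(4,10))| = C(10,4) = 210.
Total bases = 45 * 210 = 9450.

9450


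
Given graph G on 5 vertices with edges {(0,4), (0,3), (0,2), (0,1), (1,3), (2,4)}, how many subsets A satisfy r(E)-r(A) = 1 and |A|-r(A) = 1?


R(x,y) = sum over A in 2^E of x^(r(E)-r(A)) * y^(|A|-r(A)).
G has 5 vertices, 6 edges. r(E) = 4.
Enumerate all 2^6 = 64 subsets.
Count subsets with r(E)-r(A)=1 and |A|-r(A)=1: 6.

6


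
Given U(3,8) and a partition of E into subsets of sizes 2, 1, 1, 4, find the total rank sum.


r(Ai) = min(|Ai|, 3) for each part.
Sum = min(2,3) + min(1,3) + min(1,3) + min(4,3)
    = 2 + 1 + 1 + 3
    = 7.

7


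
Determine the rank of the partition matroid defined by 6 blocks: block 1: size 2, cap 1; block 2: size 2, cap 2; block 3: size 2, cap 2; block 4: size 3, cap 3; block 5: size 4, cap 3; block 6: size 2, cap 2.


Rank of a partition matroid = sum of min(|Si|, ci) for each block.
= min(2,1) + min(2,2) + min(2,2) + min(3,3) + min(4,3) + min(2,2)
= 1 + 2 + 2 + 3 + 3 + 2
= 13.

13


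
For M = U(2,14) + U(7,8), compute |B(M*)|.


(M1+M2)* = M1* + M2*.
M1* = U(12,14), bases: C(14,12) = 91.
M2* = U(1,8), bases: C(8,1) = 8.
|B(M*)| = 91 * 8 = 728.

728


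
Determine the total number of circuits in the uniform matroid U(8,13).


In U(8,13), circuits are the (9)-element subsets.
Any set of 9 elements is dependent, and removing any one element gives
an independent set of size 8, so it is a minimal dependent set.
Number of circuits = C(13,9) = 715.

715


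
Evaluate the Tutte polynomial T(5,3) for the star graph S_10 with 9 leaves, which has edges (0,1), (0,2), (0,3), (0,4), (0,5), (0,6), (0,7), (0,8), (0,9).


A star on 10 vertices is a tree with 9 edges.
T(x,y) = x^(9) for any tree.
T(5,3) = 5^9 = 1953125.

1953125


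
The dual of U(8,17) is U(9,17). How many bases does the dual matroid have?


The dual of U(r,n) is U(n-r, n) = U(9,17).
Bases of U(9,17) are all (9)-element subsets.
|B(M*)| = C(17,9) = 17! / (9! * 8!) = 24310.

24310


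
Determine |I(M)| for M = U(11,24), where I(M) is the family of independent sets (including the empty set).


Independent sets of U(11,24) are all subsets of size <= 11.
Count = (24 choose 0) + (24 choose 1) + (24 choose 2) + (24 choose 3) + (24 choose 4) + (24 choose 5) + (24 choose 6) + (24 choose 7) + (24 choose 8) + (24 choose 9) + (24 choose 10) + (24 choose 11)
     = 1 + 24 + 276 + 2024 + 10626 + 42504 + 134596 + 346104 + 735471 + 1307504 + 1961256 + 2496144
     = 7036530.

7036530


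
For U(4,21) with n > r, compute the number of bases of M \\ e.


Deleting e from U(4,21) gives U(4,20) since n > r.
Bases of U(4,20) = (20 choose 4) = 4845.

4845


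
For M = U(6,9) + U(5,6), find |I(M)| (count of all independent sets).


For a direct sum, |I(M1+M2)| = |I(M1)| * |I(M2)|.
|I(U(6,9))| = sum C(9,k) for k=0..6 = 466.
|I(U(5,6))| = sum C(6,k) for k=0..5 = 63.
Total = 466 * 63 = 29358.

29358


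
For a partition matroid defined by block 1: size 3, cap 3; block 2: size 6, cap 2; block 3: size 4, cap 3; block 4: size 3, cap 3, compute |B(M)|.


A basis picks exactly ci elements from block i.
Number of bases = product of C(|Si|, ci).
= C(3,3) * C(6,2) * C(4,3) * C(3,3)
= 1 * 15 * 4 * 1
= 60.

60


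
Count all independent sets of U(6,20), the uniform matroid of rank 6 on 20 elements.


Independent sets of U(6,20) are all subsets of size <= 6.
Count = (20 choose 0) + (20 choose 1) + (20 choose 2) + (20 choose 3) + (20 choose 4) + (20 choose 5) + (20 choose 6)
     = 1 + 20 + 190 + 1140 + 4845 + 15504 + 38760
     = 60460.

60460


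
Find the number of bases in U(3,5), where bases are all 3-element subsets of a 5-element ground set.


Bases of U(3,5) are all 3-element subsets of the 5-element ground set.
Number of bases = C(5,3).
C(5,3) = 5! / (3! * 2!) = 10.

10


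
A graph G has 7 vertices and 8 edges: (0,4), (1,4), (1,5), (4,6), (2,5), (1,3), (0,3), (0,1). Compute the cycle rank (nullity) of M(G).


Cycle rank (nullity) = |E| - r(M) = |E| - (|V| - c).
|E| = 8, |V| = 7, c = 1.
Nullity = 8 - (7 - 1) = 8 - 6 = 2.

2


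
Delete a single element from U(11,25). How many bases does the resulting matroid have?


Deleting e from U(11,25) gives U(11,24) since n > r.
Bases of U(11,24) = (24 choose 11) = 2496144.

2496144


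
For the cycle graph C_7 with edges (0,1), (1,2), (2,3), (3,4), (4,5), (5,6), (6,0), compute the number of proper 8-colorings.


P(C_7, k) = (k-1)^7 + (-1)^7*(k-1).
P(8) = (7)^7 - 7
= 823543 - 7 = 823536.

823536


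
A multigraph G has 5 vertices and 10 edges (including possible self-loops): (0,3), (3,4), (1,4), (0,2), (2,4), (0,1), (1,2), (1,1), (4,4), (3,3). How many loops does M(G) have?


In a graphic matroid, a loop is a self-loop edge (u,u) with rank 0.
Examining all 10 edges for self-loops...
Self-loops found: (1,1), (4,4), (3,3)
Number of loops = 3.

3


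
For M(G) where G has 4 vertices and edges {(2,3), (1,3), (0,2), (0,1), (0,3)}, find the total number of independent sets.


An independent set in a graphic matroid is an acyclic edge subset.
G has 4 vertices and 5 edges.
Enumerate all 2^5 = 32 subsets, checking for acyclicity.
Total independent sets = 24.

24


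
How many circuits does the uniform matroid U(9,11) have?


In U(9,11), circuits are the (10)-element subsets.
Any set of 10 elements is dependent, and removing any one element gives
an independent set of size 9, so it is a minimal dependent set.
Number of circuits = (11 choose 10) = 11.

11


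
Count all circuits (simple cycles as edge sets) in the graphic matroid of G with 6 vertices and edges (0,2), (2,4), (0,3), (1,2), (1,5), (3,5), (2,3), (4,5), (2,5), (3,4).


A circuit in a graphic matroid = edge set of a simple cycle.
G has 6 vertices and 10 edges.
Enumerating all minimal edge subsets forming cycles...
Total circuits found: 19.

19


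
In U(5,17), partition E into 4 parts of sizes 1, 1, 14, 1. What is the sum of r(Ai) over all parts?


r(Ai) = min(|Ai|, 5) for each part.
Sum = min(1,5) + min(1,5) + min(14,5) + min(1,5)
    = 1 + 1 + 5 + 1
    = 8.

8


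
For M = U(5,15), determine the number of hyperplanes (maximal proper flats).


Hyperplanes of U(5,15) are flats of rank 4.
In a uniform matroid, these are exactly the (4)-element subsets.
Count = (15 choose 4) = 1365.

1365


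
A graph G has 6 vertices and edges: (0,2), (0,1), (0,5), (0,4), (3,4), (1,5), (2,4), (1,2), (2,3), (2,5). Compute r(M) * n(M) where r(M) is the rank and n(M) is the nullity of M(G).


r(M) = |V| - c = 6 - 1 = 5.
nullity = |E| - r(M) = 10 - 5 = 5.
Product = 5 * 5 = 25.

25
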